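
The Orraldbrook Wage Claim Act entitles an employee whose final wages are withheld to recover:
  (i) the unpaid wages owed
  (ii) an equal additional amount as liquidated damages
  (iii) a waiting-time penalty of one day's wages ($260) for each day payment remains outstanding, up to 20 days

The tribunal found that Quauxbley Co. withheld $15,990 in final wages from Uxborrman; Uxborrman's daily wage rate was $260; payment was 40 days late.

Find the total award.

Liquidated damages (equal amount): $15,990
Penalty days: min(40, 20) = 20
Waiting-time penalty: 20 × $260 = $5,200
Total award: $15,990 + $15,990 + $5,200 = $37,180

$37,180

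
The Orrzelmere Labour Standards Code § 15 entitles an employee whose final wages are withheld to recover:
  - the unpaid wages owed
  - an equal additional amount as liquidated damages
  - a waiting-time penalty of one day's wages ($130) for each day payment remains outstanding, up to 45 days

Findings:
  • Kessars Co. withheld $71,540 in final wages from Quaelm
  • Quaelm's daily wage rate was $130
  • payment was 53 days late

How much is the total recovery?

Liquidated damages (equal amount): $71,540
Penalty days: min(53, 45) = 45
Waiting-time penalty: 45 × $130 = $5,850
Total award: $71,540 + $71,540 + $5,850 = $148,930

Total award: $148,930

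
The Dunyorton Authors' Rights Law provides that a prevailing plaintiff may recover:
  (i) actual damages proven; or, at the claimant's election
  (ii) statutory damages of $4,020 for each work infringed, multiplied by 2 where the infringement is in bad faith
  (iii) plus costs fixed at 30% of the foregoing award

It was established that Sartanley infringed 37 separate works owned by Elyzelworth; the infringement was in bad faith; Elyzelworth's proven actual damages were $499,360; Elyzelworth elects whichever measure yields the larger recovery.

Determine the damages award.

Award: $649,168

Statutory damages: 37 × $4,020 = $148,740
Doubled: 2 × $148,740 = $297,480
Greater of actual damages ($499,360) or enhanced statutory damages ($297,480): $499,360
Costs: 30% of $499,360 = $149,808
Award plus costs: $499,360 + $149,808 = $649,168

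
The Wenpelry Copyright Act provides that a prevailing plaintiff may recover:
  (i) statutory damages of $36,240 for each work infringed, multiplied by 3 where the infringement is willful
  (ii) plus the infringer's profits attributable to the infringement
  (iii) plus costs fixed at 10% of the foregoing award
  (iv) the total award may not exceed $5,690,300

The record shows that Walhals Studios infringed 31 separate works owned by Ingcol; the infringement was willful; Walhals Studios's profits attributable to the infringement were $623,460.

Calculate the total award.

Statutory damages: 31 × $36,240 = $1,123,440
Trebled: 3 × $1,123,440 = $3,370,320
Combined award: $3,370,320 + $623,460 = $3,993,780
Costs: 10% of $3,993,780 = $399,378
Award plus costs: $3,993,780 + $399,378 = $4,393,158
Cap at $5,690,300: $4,393,158 is within the cap, no reduction.

$4,393,158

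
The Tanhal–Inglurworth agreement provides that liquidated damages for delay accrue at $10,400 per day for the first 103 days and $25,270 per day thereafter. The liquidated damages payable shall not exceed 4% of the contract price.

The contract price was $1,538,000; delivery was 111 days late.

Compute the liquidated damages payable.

$61,520

First 103 days: 103 × $10,400 = $1,071,200
Remaining days: (111 − 103) × $25,270 = $202,160
Accrued per-day damages: $1,071,200 + $202,160 = $1,273,360
Cap: 4% of $1,538,000 = $61,520
Cap at $61,520: $1,273,360 exceeds the cap → $61,520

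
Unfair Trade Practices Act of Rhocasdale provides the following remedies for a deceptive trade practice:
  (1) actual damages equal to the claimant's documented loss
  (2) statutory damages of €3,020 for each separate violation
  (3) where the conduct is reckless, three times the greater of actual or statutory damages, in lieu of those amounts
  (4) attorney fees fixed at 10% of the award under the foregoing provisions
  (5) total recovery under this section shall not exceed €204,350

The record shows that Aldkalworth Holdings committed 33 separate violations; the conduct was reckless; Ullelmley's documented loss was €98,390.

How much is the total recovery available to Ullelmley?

Statutory damages: 33 × €3,020 = €99,660
Greater of actual damages (€98,390) or statutory damages (€99,660): €99,660
Trebled: 3 × €99,660 = €298,980
Attorney fees: 10% of €298,980 = €29,898
Total before cap: €298,980 + €29,898 = €328,878
Cap at €204,350: €328,878 exceeds the cap → €204,350

Total recovery: €204,350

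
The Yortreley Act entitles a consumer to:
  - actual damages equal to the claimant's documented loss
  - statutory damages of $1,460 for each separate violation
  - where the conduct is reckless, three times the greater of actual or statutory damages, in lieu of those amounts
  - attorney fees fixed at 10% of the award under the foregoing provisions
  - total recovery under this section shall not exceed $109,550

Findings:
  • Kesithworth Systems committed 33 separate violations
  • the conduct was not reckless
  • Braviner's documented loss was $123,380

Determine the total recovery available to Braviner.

Total recovery: $109,550

Statutory damages: 33 × $1,460 = $48,180
Conduct not reckless: the in-lieu enhancement does not apply.
Actual plus statutory damages: $123,380 + $48,180 = $171,560
Attorney fees: 10% of $171,560 = $17,156
Total before cap: $171,560 + $17,156 = $188,716
Cap at $109,550: $188,716 exceeds the cap → $109,550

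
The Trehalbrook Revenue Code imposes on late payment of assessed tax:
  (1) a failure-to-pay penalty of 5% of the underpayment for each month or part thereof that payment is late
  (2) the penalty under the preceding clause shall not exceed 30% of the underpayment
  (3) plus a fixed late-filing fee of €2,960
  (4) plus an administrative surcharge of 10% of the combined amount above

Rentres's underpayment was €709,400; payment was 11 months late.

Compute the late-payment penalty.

Penalty: €237,358

Accrued rate: 5% × 11 = 55%, capped at 30% → 30%
Failure-to-pay penalty: 30% of €709,400 = €212,820
Penalty before surcharge: €212,820 + €2,960 = €215,780
Administrative surcharge: 10% of €215,780 = €21,578
Total penalty: €215,780 + €21,578 = €237,358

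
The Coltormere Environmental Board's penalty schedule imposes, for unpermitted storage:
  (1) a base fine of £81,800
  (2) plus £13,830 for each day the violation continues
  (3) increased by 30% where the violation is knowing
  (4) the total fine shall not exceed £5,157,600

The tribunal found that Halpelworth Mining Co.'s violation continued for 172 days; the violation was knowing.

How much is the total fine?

Civil penalty: £3,198,728

Per-day component: 172 × £13,830 = £2,378,760
Base plus per-day: £81,800 + £2,378,760 = £2,460,560
Enhancement: 30% of £2,460,560 = £738,168
Enhanced fine: £2,460,560 + £738,168 = £3,198,728
Cap at £5,157,600: £3,198,728 is within the cap, no reduction.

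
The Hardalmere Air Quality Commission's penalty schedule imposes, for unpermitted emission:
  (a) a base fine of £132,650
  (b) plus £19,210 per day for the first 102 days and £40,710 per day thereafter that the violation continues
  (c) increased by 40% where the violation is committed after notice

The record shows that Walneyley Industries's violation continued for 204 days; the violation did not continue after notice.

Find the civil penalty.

First 102 days: 102 × £19,210 = £1,959,420
Remaining days: (204 − 102) × £40,710 = £4,152,420
Per-day component: £1,959,420 + £4,152,420 = £6,111,840
Base plus per-day: £132,650 + £6,111,840 = £6,244,490
The violation did not continue after notice: no 40% increase.

£6,244,490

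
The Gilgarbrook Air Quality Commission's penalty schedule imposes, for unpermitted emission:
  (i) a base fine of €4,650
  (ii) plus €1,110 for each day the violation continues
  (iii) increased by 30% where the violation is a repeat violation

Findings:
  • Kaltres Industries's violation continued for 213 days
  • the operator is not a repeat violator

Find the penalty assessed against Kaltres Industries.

Per-day component: 213 × €1,110 = €236,430
Base plus per-day: €4,650 + €236,430 = €241,080
The operator is not a repeat violator: no 30% increase.

€241,080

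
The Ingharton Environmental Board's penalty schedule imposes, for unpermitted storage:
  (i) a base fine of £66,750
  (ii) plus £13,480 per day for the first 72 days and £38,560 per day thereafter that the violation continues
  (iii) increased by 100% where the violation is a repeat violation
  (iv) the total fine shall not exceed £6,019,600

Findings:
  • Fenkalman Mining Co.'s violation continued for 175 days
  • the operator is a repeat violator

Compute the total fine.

£6,019,600

First 72 days: 72 × £13,480 = £970,560
Remaining days: (175 − 72) × £38,560 = £3,971,680
Per-day component: £970,560 + £3,971,680 = £4,942,240
Base plus per-day: £66,750 + £4,942,240 = £5,008,990
Enhancement: 100% of £5,008,990 = £5,008,990
Enhanced fine: £5,008,990 + £5,008,990 = £10,017,980
Cap at £6,019,600: £10,017,980 exceeds the cap → £6,019,600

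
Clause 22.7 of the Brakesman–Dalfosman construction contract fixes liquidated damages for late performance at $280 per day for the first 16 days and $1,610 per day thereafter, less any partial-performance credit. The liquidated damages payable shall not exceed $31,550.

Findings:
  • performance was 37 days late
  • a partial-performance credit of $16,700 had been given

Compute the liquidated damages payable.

First 16 days: 16 × $280 = $4,480
Remaining days: (37 − 16) × $1,610 = $33,810
Accrued per-day damages: $4,480 + $33,810 = $38,290
Less partial-performance credit: $38,290 − $16,700 = $21,590
Cap at $31,550: $21,590 is within the cap, no reduction.

$21,590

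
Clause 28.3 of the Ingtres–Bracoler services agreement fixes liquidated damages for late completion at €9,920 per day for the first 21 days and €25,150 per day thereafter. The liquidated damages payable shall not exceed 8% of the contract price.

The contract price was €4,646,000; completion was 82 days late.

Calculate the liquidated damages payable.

First 21 days: 21 × €9,920 = €208,320
Remaining days: (82 − 21) × €25,150 = €1,534,150
Accrued per-day damages: €208,320 + €1,534,150 = €1,742,470
Cap: 8% of €4,646,000 = €371,680
Cap at €371,680: €1,742,470 exceeds the cap → €371,680

€371,680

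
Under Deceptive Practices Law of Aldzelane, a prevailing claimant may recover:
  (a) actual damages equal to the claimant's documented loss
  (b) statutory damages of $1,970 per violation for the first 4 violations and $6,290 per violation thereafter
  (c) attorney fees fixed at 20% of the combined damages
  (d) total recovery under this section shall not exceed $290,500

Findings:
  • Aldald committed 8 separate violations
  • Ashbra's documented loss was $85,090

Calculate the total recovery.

First 4 violations: 4 × $1,970 = $7,880
Remaining violations: (8 − 4) × $6,290 = $25,160
Statutory damages: $7,880 + $25,160 = $33,040
Combined damages: $85,090 + $33,040 = $118,130
Attorney fees: 20% of $118,130 = $23,626
Total before cap: $118,130 + $23,626 = $141,756
Cap at $290,500: $141,756 is within the cap, no reduction.

$141,756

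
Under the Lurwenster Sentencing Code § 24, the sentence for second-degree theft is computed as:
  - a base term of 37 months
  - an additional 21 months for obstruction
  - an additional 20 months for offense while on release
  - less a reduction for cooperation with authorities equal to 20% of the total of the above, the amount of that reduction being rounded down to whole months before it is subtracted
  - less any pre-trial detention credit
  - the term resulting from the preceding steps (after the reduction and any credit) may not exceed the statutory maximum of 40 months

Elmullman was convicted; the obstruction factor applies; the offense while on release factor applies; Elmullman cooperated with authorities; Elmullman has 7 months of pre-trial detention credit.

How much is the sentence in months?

40 months

Obstruction enhancement: +21 months
Offense while on release enhancement: +20 months
Adjusted term: 37 months + 21 months + 20 months = 78 months
Cooperation with authorities reduction: 20% of 78 months = 15 months (rounded down)
After reduction: 78 − 15 = 63 months
Less pre-trial detention credit: 63 months − 7 months = 56 months
Cap at 40 months: 56 months exceeds the cap → 40 months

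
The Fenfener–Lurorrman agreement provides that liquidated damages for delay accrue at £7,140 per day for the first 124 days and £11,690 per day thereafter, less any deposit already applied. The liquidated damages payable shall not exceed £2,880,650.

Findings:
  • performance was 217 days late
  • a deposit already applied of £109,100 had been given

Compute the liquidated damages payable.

£1,863,430

First 124 days: 124 × £7,140 = £885,360
Remaining days: (217 − 124) × £11,690 = £1,087,170
Accrued per-day damages: £885,360 + £1,087,170 = £1,972,530
Less deposit already applied: £1,972,530 − £109,100 = £1,863,430
Cap at £2,880,650: £1,863,430 is within the cap, no reduction.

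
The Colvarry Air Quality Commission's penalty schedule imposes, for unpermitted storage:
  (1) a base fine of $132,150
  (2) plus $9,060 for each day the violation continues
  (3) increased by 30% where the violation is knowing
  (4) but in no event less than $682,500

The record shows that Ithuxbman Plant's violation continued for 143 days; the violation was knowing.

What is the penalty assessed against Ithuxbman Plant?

Per-day component: 143 × $9,060 = $1,295,580
Base plus per-day: $132,150 + $1,295,580 = $1,427,730
Enhancement: 30% of $1,427,730 = $428,319
Enhanced fine: $1,427,730 + $428,319 = $1,856,049
Minimum $682,500: $1,856,049 meets the minimum, no increase.

$1,856,049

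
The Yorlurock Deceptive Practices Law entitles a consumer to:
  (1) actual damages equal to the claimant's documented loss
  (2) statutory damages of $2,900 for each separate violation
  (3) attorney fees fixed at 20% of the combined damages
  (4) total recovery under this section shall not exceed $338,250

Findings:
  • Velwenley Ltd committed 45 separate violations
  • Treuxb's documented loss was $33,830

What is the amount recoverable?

$197,196

Statutory damages: 45 × $2,900 = $130,500
Combined damages: $33,830 + $130,500 = $164,330
Attorney fees: 20% of $164,330 = $32,866
Total before cap: $164,330 + $32,866 = $197,196
Cap at $338,250: $197,196 is within the cap, no reduction.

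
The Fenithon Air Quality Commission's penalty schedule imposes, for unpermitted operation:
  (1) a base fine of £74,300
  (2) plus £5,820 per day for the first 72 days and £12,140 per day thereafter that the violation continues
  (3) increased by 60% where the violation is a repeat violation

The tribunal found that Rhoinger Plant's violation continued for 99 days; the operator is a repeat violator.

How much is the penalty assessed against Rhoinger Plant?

£1,313,792

First 72 days: 72 × £5,820 = £419,040
Remaining days: (99 − 72) × £12,140 = £327,780
Per-day component: £419,040 + £327,780 = £746,820
Base plus per-day: £74,300 + £746,820 = £821,120
Enhancement: 60% of £821,120 = £492,672
Enhanced fine: £821,120 + £492,672 = £1,313,792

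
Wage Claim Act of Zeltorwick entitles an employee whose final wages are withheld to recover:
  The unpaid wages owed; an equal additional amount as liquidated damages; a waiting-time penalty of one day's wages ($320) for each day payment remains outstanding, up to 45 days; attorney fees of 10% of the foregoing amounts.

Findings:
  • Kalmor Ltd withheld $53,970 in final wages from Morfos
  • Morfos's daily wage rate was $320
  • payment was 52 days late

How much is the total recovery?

Total award: $134,574

Liquidated damages (equal amount): $53,970
Penalty days: min(52, 45) = 45
Waiting-time penalty: 45 × $320 = $14,400
Subtotal: $53,970 + $53,970 + $14,400 = $122,340
Attorney fees: 10% of $122,340 = $12,234
Total award: $122,340 + $12,234 = $134,574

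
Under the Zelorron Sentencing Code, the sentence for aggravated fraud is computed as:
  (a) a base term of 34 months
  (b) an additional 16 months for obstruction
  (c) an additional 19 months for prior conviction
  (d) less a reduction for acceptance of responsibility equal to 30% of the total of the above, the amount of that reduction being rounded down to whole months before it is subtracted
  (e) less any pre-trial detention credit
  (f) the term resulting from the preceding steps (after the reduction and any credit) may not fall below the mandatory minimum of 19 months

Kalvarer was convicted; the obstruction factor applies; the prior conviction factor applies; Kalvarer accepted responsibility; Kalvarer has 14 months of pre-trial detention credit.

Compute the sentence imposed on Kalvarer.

Obstruction enhancement: +16 months
Prior conviction enhancement: +19 months
Adjusted term: 34 months + 16 months + 19 months = 69 months
Acceptance of responsibility reduction: 30% of 69 months = 20 months (rounded down)
After reduction: 69 − 20 = 49 months
Less pre-trial detention credit: 49 months − 14 months = 35 months
Minimum 19 months: 35 months meets the minimum, no increase.

35 months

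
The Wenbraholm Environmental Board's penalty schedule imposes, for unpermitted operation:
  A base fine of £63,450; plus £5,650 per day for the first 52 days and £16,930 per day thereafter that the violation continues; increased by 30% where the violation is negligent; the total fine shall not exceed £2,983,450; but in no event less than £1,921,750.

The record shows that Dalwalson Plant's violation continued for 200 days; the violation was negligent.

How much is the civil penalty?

First 52 days: 52 × £5,650 = £293,800
Remaining days: (200 − 52) × £16,930 = £2,505,640
Per-day component: £293,800 + £2,505,640 = £2,799,440
Base plus per-day: £63,450 + £2,799,440 = £2,862,890
Enhancement: 30% of £2,862,890 = £858,867
Enhanced fine: £2,862,890 + £858,867 = £3,721,757
Cap at £2,983,450: £3,721,757 exceeds the cap → £2,983,450
Minimum £1,921,750: £2,983,450 meets the minimum, no increase.

Civil penalty: £2,983,450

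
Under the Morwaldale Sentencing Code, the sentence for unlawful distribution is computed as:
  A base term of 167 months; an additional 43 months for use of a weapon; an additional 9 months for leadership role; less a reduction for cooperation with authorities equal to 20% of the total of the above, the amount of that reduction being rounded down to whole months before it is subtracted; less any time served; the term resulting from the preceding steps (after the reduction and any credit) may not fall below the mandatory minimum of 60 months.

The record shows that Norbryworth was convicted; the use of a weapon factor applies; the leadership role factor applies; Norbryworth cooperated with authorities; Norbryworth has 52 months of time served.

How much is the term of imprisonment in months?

124 months

Use of a weapon enhancement: +43 months
Leadership role enhancement: +9 months
Adjusted term: 167 months + 43 months + 9 months = 219 months
Cooperation with authorities reduction: 20% of 219 months = 43 months (rounded down)
After reduction: 219 − 43 = 176 months
Less time served: 176 months − 52 months = 124 months
Minimum 60 months: 124 months meets the minimum, no increase.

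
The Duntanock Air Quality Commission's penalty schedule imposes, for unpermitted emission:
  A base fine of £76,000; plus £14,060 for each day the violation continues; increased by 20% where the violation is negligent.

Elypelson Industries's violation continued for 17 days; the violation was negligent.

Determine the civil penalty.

Per-day component: 17 × £14,060 = £239,020
Base plus per-day: £76,000 + £239,020 = £315,020
Enhancement: 20% of £315,020 = £63,004
Enhanced fine: £315,020 + £63,004 = £378,024

£378,024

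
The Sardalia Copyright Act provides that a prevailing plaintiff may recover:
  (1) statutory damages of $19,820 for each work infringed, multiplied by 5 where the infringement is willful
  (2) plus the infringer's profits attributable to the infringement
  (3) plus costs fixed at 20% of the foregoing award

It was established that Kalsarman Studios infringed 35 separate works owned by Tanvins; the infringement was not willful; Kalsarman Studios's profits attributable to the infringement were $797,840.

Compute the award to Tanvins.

$1,789,848

Statutory damages: 35 × $19,820 = $693,700
Infringement not willful: no ×5 enhancement.
Combined award: $693,700 + $797,840 = $1,491,540
Costs: 20% of $1,491,540 = $298,308
Award plus costs: $1,491,540 + $298,308 = $1,789,848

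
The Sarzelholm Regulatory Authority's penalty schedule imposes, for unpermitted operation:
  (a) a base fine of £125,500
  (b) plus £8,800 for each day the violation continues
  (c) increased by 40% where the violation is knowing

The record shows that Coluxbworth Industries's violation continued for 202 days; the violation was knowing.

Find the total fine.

Per-day component: 202 × £8,800 = £1,777,600
Base plus per-day: £125,500 + £1,777,600 = £1,903,100
Enhancement: 40% of £1,903,100 = £761,240
Enhanced fine: £1,903,100 + £761,240 = £2,664,340

£2,664,340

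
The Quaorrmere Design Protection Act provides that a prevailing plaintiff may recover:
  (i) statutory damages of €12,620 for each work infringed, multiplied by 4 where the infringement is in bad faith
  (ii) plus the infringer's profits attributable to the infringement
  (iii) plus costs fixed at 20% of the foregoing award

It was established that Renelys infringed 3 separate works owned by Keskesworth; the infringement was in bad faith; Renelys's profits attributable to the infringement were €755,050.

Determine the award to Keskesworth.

Statutory damages: 3 × €12,620 = €37,860
Multiplied by 4: 4 × €37,860 = €151,440
Combined award: €151,440 + €755,050 = €906,490
Costs: 20% of €906,490 = €181,298
Award plus costs: €906,490 + €181,298 = €1,087,788

€1,087,788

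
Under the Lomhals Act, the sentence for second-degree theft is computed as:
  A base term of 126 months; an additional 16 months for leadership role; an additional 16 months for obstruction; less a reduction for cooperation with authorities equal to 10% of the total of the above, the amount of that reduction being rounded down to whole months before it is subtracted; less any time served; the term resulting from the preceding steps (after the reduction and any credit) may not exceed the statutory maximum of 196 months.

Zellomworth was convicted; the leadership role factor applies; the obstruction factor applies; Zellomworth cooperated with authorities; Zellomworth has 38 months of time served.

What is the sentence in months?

105 months

Leadership role enhancement: +16 months
Obstruction enhancement: +16 months
Adjusted term: 126 months + 16 months + 16 months = 158 months
Cooperation with authorities reduction: 10% of 158 months = 15 months (rounded down)
After reduction: 158 − 15 = 143 months
Less time served: 143 months − 38 months = 105 months
Cap at 196 months: 105 months is within the cap, no reduction.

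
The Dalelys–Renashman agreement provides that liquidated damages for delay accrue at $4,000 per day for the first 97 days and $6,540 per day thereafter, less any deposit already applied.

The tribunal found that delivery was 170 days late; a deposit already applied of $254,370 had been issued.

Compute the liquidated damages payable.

First 97 days: 97 × $4,000 = $388,000
Remaining days: (170 − 97) × $6,540 = $477,420
Accrued per-day damages: $388,000 + $477,420 = $865,420
Less deposit already applied: $865,420 − $254,370 = $611,050

$611,050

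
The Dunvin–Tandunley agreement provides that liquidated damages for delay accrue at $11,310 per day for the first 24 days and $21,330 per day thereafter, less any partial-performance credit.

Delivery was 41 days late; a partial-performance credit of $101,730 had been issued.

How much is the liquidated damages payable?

$532,320

First 24 days: 24 × $11,310 = $271,440
Remaining days: (41 − 24) × $21,330 = $362,610
Accrued per-day damages: $271,440 + $362,610 = $634,050
Less partial-performance credit: $634,050 − $101,730 = $532,320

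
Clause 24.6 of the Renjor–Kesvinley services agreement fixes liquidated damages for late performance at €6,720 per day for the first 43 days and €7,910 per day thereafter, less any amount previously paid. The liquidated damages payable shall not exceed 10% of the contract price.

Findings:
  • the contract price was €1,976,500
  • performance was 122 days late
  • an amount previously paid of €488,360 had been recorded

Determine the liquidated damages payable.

First 43 days: 43 × €6,720 = €288,960
Remaining days: (122 − 43) × €7,910 = €624,890
Accrued per-day damages: €288,960 + €624,890 = €913,850
Less amount previously paid: €913,850 − €488,360 = €425,490
Cap: 10% of €1,976,500 = €197,650
Cap at €197,650: €425,490 exceeds the cap → €197,650

€197,650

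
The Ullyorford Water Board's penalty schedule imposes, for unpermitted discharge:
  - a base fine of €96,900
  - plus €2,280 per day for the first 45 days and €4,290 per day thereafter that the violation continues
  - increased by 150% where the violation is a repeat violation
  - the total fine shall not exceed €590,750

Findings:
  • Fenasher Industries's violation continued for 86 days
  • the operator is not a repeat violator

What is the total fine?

Civil penalty: €375,390

First 45 days: 45 × €2,280 = €102,600
Remaining days: (86 − 45) × €4,290 = €175,890
Per-day component: €102,600 + €175,890 = €278,490
Base plus per-day: €96,900 + €278,490 = €375,390
The operator is not a repeat violator: no 150% increase.
Cap at €590,750: €375,390 is within the cap, no reduction.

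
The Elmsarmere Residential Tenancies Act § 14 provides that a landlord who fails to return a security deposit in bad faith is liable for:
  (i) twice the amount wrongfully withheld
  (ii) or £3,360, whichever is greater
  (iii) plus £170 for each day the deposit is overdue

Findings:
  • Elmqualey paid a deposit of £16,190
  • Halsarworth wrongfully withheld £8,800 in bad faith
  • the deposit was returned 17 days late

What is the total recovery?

Doubled: 2 × £8,800 = £17,600
Minimum £3,360: £17,600 meets the minimum, no increase.
Late-return penalty: 17 × £170 = £2,890
Damages plus late penalty: £17,600 + £2,890 = £20,490

£20,490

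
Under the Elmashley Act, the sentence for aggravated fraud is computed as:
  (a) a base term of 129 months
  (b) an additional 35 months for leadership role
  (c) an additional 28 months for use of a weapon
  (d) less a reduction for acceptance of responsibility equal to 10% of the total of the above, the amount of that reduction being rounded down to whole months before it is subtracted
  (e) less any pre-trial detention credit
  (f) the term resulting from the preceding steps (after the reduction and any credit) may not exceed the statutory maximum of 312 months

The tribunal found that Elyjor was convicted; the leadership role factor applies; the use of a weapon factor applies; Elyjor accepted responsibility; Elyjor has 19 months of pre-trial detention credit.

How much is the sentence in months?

Leadership role enhancement: +35 months
Use of a weapon enhancement: +28 months
Adjusted term: 129 months + 35 months + 28 months = 192 months
Acceptance of responsibility reduction: 10% of 192 months = 19 months (rounded down)
After reduction: 192 − 19 = 173 months
Less pre-trial detention credit: 173 months − 19 months = 154 months
Cap at 312 months: 154 months is within the cap, no reduction.

154 months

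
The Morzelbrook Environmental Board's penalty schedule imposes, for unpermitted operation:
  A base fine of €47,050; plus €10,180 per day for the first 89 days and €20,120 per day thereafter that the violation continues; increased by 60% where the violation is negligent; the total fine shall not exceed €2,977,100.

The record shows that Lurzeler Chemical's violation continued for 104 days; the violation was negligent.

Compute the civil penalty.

Civil penalty: €2,007,792

First 89 days: 89 × €10,180 = €906,020
Remaining days: (104 − 89) × €20,120 = €301,800
Per-day component: €906,020 + €301,800 = €1,207,820
Base plus per-day: €47,050 + €1,207,820 = €1,254,870
Enhancement: 60% of €1,254,870 = €752,922
Enhanced fine: €1,254,870 + €752,922 = €2,007,792
Cap at €2,977,100: €2,007,792 is within the cap, no reduction.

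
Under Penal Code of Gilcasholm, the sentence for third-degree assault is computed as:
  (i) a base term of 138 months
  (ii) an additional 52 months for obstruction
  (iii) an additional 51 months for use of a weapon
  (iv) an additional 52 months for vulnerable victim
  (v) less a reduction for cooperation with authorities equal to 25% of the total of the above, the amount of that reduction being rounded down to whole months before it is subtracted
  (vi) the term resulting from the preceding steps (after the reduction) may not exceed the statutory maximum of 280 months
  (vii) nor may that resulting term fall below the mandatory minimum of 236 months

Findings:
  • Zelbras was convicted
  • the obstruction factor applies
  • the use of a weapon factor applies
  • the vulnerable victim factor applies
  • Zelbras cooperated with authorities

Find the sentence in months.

Obstruction enhancement: +52 months
Use of a weapon enhancement: +51 months
Vulnerable victim enhancement: +52 months
Adjusted term: 138 months + 52 months + 51 months + 52 months = 293 months
Cooperation with authorities reduction: 25% of 293 months = 73 months (rounded down)
After reduction: 293 − 73 = 220 months
Cap at 280 months: 220 months is within the cap, no reduction.
Minimum 236 months: 220 months is below the minimum → 236 months

236 months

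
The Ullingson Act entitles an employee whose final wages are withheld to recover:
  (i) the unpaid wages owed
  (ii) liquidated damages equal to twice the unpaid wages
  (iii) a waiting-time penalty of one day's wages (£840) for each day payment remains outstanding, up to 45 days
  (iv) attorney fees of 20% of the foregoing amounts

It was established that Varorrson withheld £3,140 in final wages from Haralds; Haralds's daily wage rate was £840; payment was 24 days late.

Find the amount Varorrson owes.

Doubled: 2 × £3,140 = £6,280
Penalty days: min(24, 45) = 24
Waiting-time penalty: 24 × £840 = £20,160
Subtotal: £3,140 + £6,280 + £20,160 = £29,580
Attorney fees: 20% of £29,580 = £5,916
Total award: £29,580 + £5,916 = £35,496

£35,496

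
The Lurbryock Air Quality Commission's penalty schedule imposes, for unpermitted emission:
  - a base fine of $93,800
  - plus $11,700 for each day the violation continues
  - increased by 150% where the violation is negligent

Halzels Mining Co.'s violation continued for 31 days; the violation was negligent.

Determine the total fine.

Per-day component: 31 × $11,700 = $362,700
Base plus per-day: $93,800 + $362,700 = $456,500
Enhancement: 150% of $456,500 = $684,750
Enhanced fine: $456,500 + $684,750 = $1,141,250

Civil penalty: $1,141,250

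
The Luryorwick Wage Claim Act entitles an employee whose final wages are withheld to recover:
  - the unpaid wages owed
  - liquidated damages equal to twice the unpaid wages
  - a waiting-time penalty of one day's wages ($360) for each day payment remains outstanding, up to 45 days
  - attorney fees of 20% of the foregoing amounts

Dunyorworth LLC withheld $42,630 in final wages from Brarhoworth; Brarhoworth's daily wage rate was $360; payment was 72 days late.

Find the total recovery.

Doubled: 2 × $42,630 = $85,260
Penalty days: min(72, 45) = 45
Waiting-time penalty: 45 × $360 = $16,200
Subtotal: $42,630 + $85,260 + $16,200 = $144,090
Attorney fees: 20% of $144,090 = $28,818
Total award: $144,090 + $28,818 = $172,908

$172,908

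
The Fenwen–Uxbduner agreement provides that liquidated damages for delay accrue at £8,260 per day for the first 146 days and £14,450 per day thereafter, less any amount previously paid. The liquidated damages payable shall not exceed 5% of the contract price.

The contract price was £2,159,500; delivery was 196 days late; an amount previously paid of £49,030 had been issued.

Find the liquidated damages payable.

First 146 days: 146 × £8,260 = £1,205,960
Remaining days: (196 − 146) × £14,450 = £722,500
Accrued per-day damages: £1,205,960 + £722,500 = £1,928,460
Less amount previously paid: £1,928,460 − £49,030 = £1,879,430
Cap: 5% of £2,159,500 = £107,975
Cap at £107,975: £1,879,430 exceeds the cap → £107,975

Liquidated damages: £107,975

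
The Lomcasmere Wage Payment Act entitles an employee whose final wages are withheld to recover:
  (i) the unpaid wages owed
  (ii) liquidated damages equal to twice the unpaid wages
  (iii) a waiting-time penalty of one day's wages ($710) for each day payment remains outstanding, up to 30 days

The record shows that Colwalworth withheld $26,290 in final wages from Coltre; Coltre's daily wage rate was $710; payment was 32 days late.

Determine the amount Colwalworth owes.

$100,170

Doubled: 2 × $26,290 = $52,580
Penalty days: min(32, 30) = 30
Waiting-time penalty: 30 × $710 = $21,300
Total award: $26,290 + $52,580 + $21,300 = $100,170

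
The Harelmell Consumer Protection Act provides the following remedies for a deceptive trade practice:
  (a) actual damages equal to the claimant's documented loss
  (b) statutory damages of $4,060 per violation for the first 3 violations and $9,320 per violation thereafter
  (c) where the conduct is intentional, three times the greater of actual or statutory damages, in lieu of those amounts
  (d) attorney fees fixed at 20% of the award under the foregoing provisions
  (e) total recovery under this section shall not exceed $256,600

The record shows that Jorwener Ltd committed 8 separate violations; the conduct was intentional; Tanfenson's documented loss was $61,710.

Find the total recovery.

$222,156

First 3 violations: 3 × $4,060 = $12,180
Remaining violations: (8 − 3) × $9,320 = $46,600
Statutory damages: $12,180 + $46,600 = $58,780
Greater of actual damages ($61,710) or statutory damages ($58,780): $61,710
Trebled: 3 × $61,710 = $185,130
Attorney fees: 20% of $185,130 = $37,026
Total before cap: $185,130 + $37,026 = $222,156
Cap at $256,600: $222,156 is within the cap, no reduction.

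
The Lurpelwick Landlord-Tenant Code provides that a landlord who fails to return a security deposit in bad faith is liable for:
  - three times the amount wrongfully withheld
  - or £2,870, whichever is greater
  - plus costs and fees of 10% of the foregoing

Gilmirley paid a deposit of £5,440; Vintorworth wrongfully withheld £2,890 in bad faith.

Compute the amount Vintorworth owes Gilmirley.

£9,537

Trebled: 3 × £2,890 = £8,670
Minimum £2,870: £8,670 meets the minimum, no increase.
Costs and fees: 10% of £8,670 = £867
Total recovery: £8,670 + £867 = £9,537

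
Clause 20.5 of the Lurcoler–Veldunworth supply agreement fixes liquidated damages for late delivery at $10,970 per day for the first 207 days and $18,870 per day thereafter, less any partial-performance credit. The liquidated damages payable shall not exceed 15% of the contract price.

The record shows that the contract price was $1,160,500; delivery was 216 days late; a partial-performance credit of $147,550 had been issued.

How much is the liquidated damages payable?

First 207 days: 207 × $10,970 = $2,270,790
Remaining days: (216 − 207) × $18,870 = $169,830
Accrued per-day damages: $2,270,790 + $169,830 = $2,440,620
Less partial-performance credit: $2,440,620 − $147,550 = $2,293,070
Cap: 15% of $1,160,500 = $174,075
Cap at $174,075: $2,293,070 exceeds the cap → $174,075

Liquidated damages: $174,075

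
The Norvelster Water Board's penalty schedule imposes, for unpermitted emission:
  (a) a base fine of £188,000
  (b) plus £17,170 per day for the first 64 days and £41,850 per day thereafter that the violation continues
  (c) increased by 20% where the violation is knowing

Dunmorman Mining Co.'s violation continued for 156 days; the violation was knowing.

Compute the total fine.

Civil penalty: £6,164,496

First 64 days: 64 × £17,170 = £1,098,880
Remaining days: (156 − 64) × £41,850 = £3,850,200
Per-day component: £1,098,880 + £3,850,200 = £4,949,080
Base plus per-day: £188,000 + £4,949,080 = £5,137,080
Enhancement: 20% of £5,137,080 = £1,027,416
Enhanced fine: £5,137,080 + £1,027,416 = £6,164,496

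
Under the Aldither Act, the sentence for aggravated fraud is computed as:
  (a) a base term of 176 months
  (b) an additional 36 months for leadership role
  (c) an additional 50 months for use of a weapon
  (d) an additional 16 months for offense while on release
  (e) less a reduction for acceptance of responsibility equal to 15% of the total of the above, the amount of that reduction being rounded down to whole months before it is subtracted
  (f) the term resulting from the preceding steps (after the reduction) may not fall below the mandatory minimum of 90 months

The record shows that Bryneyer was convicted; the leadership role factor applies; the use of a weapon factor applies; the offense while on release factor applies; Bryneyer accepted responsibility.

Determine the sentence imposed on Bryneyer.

237 months

Leadership role enhancement: +36 months
Use of a weapon enhancement: +50 months
Offense while on release enhancement: +16 months
Adjusted term: 176 months + 36 months + 50 months + 16 months = 278 months
Acceptance of responsibility reduction: 15% of 278 months = 41 months (rounded down)
After reduction: 278 − 41 = 237 months
Minimum 90 months: 237 months meets the minimum, no increase.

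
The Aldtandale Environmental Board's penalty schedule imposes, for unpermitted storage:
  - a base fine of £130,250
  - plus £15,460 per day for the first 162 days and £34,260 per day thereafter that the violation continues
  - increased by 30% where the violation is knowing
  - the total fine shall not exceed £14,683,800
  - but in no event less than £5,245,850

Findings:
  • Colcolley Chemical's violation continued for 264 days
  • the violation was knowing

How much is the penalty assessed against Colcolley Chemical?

£7,968,077

First 162 days: 162 × £15,460 = £2,504,520
Remaining days: (264 − 162) × £34,260 = £3,494,520
Per-day component: £2,504,520 + £3,494,520 = £5,999,040
Base plus per-day: £130,250 + £5,999,040 = £6,129,290
Enhancement: 30% of £6,129,290 = £1,838,787
Enhanced fine: £6,129,290 + £1,838,787 = £7,968,077
Cap at £14,683,800: £7,968,077 is within the cap, no reduction.
Minimum £5,245,850: £7,968,077 meets the minimum, no increase.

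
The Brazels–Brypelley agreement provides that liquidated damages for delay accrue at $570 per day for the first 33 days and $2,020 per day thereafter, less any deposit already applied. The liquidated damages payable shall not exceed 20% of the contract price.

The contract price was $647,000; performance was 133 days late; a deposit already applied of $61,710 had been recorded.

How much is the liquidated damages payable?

First 33 days: 33 × $570 = $18,810
Remaining days: (133 − 33) × $2,020 = $202,000
Accrued per-day damages: $18,810 + $202,000 = $220,810
Less deposit already applied: $220,810 − $61,710 = $159,100
Cap: 20% of $647,000 = $129,400
Cap at $129,400: $159,100 exceeds the cap → $129,400

$129,400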